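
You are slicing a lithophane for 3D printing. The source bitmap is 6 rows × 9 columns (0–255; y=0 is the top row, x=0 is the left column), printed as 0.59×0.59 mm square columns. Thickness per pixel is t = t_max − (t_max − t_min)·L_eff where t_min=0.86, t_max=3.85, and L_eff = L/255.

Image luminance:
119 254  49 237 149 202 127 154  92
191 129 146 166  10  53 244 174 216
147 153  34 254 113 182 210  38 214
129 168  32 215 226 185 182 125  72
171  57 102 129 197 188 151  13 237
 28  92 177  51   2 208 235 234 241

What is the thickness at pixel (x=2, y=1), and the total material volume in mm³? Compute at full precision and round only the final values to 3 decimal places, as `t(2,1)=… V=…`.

span = t_max - t_min = 3.85 - 0.86 = 2.990
L(2,1) = 146, L_eff = 146/255 = 0.572549
t(2,1) = 3.85 - 2.990·0.572549 = 2.138
Σt over all 6·9 pixels = 1469077/12750 ≈ 115.2217255
V = pitch²·Σt = 0.59²·1469077/12750 = 40.109

t(2,1)=2.138 V=40.109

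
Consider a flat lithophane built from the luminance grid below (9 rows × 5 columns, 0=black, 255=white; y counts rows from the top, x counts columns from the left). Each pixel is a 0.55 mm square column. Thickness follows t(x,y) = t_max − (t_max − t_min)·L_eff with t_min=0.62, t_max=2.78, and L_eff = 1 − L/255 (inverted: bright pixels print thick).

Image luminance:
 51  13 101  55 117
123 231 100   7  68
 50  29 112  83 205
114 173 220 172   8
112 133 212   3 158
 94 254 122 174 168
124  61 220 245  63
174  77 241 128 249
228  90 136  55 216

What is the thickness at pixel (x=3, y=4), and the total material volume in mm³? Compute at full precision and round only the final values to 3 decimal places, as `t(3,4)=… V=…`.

t(3,4)=0.645 V=23.222

span = t_max - t_min = 2.78 - 0.62 = 2.160
L(3,4) = 3, L_eff = 1 - 3/255 = 0.988235 (inverted)
t(3,4) = 2.78 - 2.160·0.988235 = 0.645
Σt over all 9·5 pixels = 326259/4250 ≈ 76.7668235
V = pitch²·Σt = 0.55²·326259/4250 = 23.222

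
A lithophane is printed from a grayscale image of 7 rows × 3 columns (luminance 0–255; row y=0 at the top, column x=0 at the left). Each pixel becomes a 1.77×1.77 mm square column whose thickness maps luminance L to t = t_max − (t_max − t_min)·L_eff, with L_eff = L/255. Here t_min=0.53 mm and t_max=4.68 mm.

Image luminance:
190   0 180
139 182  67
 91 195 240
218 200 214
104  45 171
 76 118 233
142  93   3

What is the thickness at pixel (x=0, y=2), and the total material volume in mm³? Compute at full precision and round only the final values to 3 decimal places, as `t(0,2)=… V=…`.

t(0,2)=3.199 V=159.990

span = t_max - t_min = 4.68 - 0.53 = 4.150
L(0,2) = 91, L_eff = 91/255 = 0.356863
t(0,2) = 4.68 - 4.150·0.356863 = 3.199
Σt over all 7·3 pixels = 17363/340 ≈ 51.0676471
V = pitch²·Σt = 1.77²·17363/340 = 159.990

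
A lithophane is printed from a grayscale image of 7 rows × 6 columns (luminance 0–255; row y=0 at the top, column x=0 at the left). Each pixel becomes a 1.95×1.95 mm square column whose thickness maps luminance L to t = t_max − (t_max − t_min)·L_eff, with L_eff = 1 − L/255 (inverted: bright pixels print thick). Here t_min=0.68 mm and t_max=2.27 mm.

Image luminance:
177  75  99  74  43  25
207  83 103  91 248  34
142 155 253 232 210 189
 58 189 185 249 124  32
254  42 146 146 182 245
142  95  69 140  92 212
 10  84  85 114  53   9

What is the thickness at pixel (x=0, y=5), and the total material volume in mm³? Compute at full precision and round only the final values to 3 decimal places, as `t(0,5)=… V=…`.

span = t_max - t_min = 2.27 - 0.68 = 1.590
L(0,5) = 142, L_eff = 1 - 142/255 = 0.443137 (inverted)
t(0,5) = 2.27 - 1.590·0.443137 = 1.565
Σt over all 7·6 pixels = 528801/8500 ≈ 62.2118824
V = pitch²·Σt = 1.95²·528801/8500 = 236.561

t(0,5)=1.565 V=236.561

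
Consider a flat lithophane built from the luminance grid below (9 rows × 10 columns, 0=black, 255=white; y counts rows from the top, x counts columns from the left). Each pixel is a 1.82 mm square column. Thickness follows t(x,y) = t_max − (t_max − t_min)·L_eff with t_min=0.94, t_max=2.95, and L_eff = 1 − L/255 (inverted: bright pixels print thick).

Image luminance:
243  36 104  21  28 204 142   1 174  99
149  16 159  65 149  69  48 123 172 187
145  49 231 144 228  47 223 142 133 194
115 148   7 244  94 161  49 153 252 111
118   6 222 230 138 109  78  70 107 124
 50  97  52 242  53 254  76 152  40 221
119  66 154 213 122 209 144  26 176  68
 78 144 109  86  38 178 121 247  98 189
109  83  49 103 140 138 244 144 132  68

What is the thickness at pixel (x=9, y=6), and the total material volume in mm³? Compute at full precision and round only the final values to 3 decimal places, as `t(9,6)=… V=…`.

t(9,6)=1.476 V=575.084

span = t_max - t_min = 2.95 - 0.94 = 2.010
L(9,6) = 68, L_eff = 1 - 68/255 = 0.733333 (inverted)
t(9,6) = 2.95 - 2.010·0.733333 = 1.476
Σt over all 9·10 pixels = 1475731/8500 ≈ 173.6154118
V = pitch²·Σt = 1.82²·1475731/8500 = 575.084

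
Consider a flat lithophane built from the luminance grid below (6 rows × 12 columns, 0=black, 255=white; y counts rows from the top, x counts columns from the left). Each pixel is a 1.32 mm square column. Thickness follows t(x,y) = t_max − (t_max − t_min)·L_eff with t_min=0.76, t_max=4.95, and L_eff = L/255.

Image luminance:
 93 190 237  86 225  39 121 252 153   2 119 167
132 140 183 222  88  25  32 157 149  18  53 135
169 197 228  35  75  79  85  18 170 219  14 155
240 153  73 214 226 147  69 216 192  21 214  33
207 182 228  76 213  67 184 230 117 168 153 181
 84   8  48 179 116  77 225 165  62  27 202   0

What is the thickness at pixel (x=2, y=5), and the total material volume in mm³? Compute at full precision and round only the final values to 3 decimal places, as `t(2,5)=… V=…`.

span = t_max - t_min = 4.95 - 0.76 = 4.190
L(2,5) = 48, L_eff = 48/255 = 0.188235
t(2,5) = 4.95 - 4.190·0.188235 = 4.161
Σt over all 6·12 pixels = 1708293/8500 ≈ 200.9756471
V = pitch²·Σt = 1.32²·1708293/8500 = 350.180

t(2,5)=4.161 V=350.180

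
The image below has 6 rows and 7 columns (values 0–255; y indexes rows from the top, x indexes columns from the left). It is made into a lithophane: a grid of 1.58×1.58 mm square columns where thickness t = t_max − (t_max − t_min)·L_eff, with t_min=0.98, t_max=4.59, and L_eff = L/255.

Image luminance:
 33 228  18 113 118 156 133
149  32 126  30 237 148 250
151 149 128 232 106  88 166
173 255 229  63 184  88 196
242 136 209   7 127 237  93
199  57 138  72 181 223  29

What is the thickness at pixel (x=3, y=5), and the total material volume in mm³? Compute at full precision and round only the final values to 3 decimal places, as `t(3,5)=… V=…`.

span = t_max - t_min = 4.59 - 0.98 = 3.610
L(3,5) = 72, L_eff = 72/255 = 0.282353
t(3,5) = 4.59 - 3.610·0.282353 = 3.571
Σt over all 6·7 pixels = 2775521/25500 ≈ 108.8439608
V = pitch²·Σt = 1.58²·2775521/25500 = 271.718

t(3,5)=3.571 V=271.718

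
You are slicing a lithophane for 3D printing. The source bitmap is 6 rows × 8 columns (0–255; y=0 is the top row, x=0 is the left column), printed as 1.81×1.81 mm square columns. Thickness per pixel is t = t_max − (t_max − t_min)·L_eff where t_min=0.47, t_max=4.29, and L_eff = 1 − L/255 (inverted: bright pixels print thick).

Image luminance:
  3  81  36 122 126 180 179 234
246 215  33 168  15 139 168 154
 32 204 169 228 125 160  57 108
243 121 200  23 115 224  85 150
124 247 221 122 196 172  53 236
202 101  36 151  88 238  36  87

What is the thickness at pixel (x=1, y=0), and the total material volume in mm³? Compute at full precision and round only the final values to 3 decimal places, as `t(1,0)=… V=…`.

t(1,0)=1.683 V=400.420

span = t_max - t_min = 4.29 - 0.47 = 3.820
L(1,0) = 81, L_eff = 1 - 81/255 = 0.682353 (inverted)
t(1,0) = 4.29 - 3.820·0.682353 = 1.683
Σt over all 6·8 pixels = 1558363/12750 ≈ 122.2245490
V = pitch²·Σt = 1.81²·1558363/12750 = 400.420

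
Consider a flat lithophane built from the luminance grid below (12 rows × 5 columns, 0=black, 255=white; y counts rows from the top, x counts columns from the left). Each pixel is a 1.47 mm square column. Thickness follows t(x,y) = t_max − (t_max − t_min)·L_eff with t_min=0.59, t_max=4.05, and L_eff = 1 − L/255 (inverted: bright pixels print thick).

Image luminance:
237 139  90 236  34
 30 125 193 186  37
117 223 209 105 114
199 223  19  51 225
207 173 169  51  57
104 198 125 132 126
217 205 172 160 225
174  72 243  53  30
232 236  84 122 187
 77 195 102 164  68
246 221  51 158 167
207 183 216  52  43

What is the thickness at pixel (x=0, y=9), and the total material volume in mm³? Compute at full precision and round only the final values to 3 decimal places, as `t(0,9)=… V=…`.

t(0,9)=1.635 V=331.466

span = t_max - t_min = 4.05 - 0.59 = 3.460
L(0,9) = 77, L_eff = 1 - 77/255 = 0.698039 (inverted)
t(0,9) = 4.05 - 3.460·0.698039 = 1.635
Σt over all 12·5 pixels = 977879/6375 ≈ 153.3927843
V = pitch²·Σt = 1.47²·977879/6375 = 331.466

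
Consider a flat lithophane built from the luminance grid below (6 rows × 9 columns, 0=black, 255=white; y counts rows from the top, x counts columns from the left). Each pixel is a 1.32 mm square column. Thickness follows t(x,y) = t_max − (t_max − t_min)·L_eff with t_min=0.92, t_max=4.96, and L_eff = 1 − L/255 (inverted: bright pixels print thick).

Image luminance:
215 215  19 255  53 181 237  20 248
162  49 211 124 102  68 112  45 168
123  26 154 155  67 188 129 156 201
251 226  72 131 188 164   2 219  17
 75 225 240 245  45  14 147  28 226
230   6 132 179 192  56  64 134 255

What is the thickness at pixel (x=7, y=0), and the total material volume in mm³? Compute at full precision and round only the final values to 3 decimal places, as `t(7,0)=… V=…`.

t(7,0)=1.237 V=292.110

span = t_max - t_min = 4.96 - 0.92 = 4.040
L(7,0) = 20, L_eff = 1 - 20/255 = 0.921569 (inverted)
t(7,0) = 4.96 - 4.040·0.921569 = 1.237
Σt over all 6·9 pixels = 167.648
V = pitch²·Σt = 1.32²·167.648 = 292.110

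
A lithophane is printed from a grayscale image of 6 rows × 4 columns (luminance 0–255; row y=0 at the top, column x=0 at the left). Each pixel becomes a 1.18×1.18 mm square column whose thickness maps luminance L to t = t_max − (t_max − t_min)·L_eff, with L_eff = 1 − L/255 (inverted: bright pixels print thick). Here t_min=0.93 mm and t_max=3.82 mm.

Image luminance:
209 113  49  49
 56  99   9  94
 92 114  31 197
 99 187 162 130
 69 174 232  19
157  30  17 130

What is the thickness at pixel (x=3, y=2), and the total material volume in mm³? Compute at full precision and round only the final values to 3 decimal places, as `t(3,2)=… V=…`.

t(3,2)=3.163 V=70.814

span = t_max - t_min = 3.82 - 0.93 = 2.890
L(3,2) = 197, L_eff = 1 - 197/255 = 0.227451 (inverted)
t(3,2) = 3.82 - 2.890·0.227451 = 3.163
Σt over all 6·4 pixels = 38143/750 ≈ 50.8573333
V = pitch²·Σt = 1.18²·38143/750 = 70.814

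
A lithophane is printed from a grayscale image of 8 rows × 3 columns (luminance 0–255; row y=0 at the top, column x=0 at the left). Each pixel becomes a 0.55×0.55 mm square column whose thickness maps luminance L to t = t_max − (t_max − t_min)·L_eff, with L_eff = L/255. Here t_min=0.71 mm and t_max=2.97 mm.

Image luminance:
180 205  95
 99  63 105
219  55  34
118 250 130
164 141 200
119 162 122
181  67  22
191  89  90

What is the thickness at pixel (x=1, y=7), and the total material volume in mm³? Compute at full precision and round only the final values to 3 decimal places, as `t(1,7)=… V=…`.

t(1,7)=2.181 V=13.248

span = t_max - t_min = 2.97 - 0.71 = 2.260
L(1,7) = 89, L_eff = 89/255 = 0.349020
t(1,7) = 2.97 - 2.260·0.349020 = 2.181
Σt over all 8·3 pixels = 558407/12750 ≈ 43.7966275
V = pitch²·Σt = 0.55²·558407/12750 = 13.248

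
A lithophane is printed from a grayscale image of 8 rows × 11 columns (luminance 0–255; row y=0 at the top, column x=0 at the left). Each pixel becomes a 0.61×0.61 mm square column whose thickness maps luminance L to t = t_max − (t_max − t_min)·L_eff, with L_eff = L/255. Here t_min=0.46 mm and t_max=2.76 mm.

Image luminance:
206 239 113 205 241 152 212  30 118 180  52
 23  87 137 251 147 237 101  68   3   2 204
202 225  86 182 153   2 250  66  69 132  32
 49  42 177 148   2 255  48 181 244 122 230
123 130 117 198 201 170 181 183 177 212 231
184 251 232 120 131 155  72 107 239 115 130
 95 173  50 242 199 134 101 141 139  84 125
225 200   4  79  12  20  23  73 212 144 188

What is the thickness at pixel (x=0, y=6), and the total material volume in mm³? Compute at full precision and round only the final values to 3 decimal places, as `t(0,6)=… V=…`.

t(0,6)=1.903 V=49.339

span = t_max - t_min = 2.76 - 0.46 = 2.300
L(0,6) = 95, L_eff = 95/255 = 0.372549
t(0,6) = 2.76 - 2.300·0.372549 = 1.903
Σt over all 8·11 pixels = 338123/2550 ≈ 132.5972549
V = pitch²·Σt = 0.61²·338123/2550 = 49.339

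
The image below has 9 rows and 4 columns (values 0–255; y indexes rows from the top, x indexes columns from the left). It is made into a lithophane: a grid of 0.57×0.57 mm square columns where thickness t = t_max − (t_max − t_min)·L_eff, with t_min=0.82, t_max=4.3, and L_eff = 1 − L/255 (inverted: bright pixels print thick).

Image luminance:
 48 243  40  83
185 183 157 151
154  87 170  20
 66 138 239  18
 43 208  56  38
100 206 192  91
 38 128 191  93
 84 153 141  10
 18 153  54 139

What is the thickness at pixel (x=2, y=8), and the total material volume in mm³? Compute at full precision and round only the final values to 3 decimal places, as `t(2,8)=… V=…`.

span = t_max - t_min = 4.3 - 0.82 = 3.480
L(2,8) = 54, L_eff = 1 - 54/255 = 0.788235 (inverted)
t(2,8) = 4.3 - 3.480·0.788235 = 1.557
Σt over all 9·4 pixels = 182152/2125 ≈ 85.7185882
V = pitch²·Σt = 0.57²·182152/2125 = 27.850

t(2,8)=1.557 V=27.850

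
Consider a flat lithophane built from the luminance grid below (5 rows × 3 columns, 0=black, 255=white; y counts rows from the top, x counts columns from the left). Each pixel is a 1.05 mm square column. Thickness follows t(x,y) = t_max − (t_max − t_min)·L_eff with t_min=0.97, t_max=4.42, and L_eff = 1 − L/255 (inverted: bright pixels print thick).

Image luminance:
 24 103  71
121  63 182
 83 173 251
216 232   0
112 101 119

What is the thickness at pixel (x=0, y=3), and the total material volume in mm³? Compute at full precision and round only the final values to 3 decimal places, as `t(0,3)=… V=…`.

span = t_max - t_min = 4.42 - 0.97 = 3.450
L(0,3) = 216, L_eff = 1 - 216/255 = 0.152941 (inverted)
t(0,3) = 4.42 - 3.450·0.152941 = 3.892
Σt over all 5·3 pixels = 16827/425 ≈ 39.5929412
V = pitch²·Σt = 1.05²·16827/425 = 43.651

t(0,3)=3.892 V=43.651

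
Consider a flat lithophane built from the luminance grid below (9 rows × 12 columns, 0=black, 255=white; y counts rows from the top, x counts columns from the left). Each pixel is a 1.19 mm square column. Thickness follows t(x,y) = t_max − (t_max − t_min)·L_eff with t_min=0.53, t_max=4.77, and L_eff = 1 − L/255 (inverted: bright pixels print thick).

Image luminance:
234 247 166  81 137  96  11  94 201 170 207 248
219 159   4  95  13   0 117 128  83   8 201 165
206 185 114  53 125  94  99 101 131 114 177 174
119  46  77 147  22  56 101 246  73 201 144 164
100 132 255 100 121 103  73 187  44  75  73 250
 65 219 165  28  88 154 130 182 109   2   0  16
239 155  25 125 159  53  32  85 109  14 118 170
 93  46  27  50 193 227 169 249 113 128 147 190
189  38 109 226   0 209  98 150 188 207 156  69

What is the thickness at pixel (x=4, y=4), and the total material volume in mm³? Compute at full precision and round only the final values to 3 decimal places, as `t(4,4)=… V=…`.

span = t_max - t_min = 4.77 - 0.53 = 4.240
L(4,4) = 121, L_eff = 1 - 121/255 = 0.525490 (inverted)
t(4,4) = 4.77 - 4.240·0.525490 = 2.542
Σt over all 9·12 pixels = 1772479/6375 ≈ 278.0359216
V = pitch²·Σt = 1.19²·1772479/6375 = 393.727

t(4,4)=2.542 V=393.727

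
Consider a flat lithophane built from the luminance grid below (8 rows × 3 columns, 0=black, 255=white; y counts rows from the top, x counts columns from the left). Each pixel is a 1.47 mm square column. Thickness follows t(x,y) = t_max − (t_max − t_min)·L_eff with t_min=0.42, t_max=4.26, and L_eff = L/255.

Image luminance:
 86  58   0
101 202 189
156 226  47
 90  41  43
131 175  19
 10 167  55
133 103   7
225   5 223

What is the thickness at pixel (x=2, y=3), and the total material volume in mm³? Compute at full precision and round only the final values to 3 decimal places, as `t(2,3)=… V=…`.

t(2,3)=3.612 V=139.839

span = t_max - t_min = 4.26 - 0.42 = 3.840
L(2,3) = 43, L_eff = 43/255 = 0.168627
t(2,3) = 4.26 - 3.840·0.168627 = 3.612
Σt over all 8·3 pixels = 137516/2125 ≈ 64.7134118
V = pitch²·Σt = 1.47²·137516/2125 = 139.839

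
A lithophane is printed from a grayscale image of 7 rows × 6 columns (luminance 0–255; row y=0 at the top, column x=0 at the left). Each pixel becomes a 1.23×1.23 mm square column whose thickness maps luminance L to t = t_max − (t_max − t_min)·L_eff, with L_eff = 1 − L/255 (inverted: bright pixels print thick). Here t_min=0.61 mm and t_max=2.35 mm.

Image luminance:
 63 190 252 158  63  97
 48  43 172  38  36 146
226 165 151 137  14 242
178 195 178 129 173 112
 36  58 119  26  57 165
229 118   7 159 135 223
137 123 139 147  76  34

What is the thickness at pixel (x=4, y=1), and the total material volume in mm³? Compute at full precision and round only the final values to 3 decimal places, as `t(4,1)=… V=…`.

t(4,1)=0.856 V=92.380

span = t_max - t_min = 2.35 - 0.61 = 1.740
L(4,1) = 36, L_eff = 1 - 36/255 = 0.858824 (inverted)
t(4,1) = 2.35 - 1.740·0.858824 = 0.856
Σt over all 7·6 pixels = 259511/4250 ≈ 61.0614118
V = pitch²·Σt = 1.23²·259511/4250 = 92.380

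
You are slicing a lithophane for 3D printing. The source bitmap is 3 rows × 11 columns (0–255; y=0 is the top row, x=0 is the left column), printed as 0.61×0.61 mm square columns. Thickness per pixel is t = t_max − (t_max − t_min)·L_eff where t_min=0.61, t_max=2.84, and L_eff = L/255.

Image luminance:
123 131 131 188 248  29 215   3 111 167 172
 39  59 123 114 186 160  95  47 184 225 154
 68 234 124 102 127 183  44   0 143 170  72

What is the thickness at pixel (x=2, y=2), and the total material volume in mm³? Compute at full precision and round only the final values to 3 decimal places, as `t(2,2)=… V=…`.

t(2,2)=1.756 V=21.301

span = t_max - t_min = 2.84 - 0.61 = 2.230
L(2,2) = 124, L_eff = 124/255 = 0.486275
t(2,2) = 2.84 - 2.230·0.486275 = 1.756
Σt over all 3·11 pixels = 1459727/25500 ≈ 57.2441961
V = pitch²·Σt = 0.61²·1459727/25500 = 21.301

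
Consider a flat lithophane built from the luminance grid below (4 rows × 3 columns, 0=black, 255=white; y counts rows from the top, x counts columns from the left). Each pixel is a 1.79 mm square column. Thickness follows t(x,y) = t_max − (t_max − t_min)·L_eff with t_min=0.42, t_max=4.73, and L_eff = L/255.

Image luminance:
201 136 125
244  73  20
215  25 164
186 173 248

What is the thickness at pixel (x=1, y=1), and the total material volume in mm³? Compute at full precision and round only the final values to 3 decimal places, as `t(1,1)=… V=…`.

span = t_max - t_min = 4.73 - 0.42 = 4.310
L(1,1) = 73, L_eff = 73/255 = 0.286275
t(1,1) = 4.73 - 4.310·0.286275 = 3.496
Σt over all 4·3 pixels = 66727/2550 ≈ 26.1674510
V = pitch²·Σt = 1.79²·66727/2550 = 83.843

t(1,1)=3.496 V=83.843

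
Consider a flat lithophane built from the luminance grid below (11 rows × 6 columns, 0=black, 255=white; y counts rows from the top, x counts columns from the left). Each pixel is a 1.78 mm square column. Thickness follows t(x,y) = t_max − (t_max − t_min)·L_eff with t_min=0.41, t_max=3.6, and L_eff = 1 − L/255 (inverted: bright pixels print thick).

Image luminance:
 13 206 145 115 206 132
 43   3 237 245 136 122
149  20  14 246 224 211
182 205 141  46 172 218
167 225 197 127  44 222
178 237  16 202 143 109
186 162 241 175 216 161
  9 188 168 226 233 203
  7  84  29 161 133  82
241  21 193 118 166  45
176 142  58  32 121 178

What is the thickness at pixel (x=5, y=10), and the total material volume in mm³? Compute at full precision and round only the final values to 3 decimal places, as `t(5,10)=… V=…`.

span = t_max - t_min = 3.6 - 0.41 = 3.190
L(5,10) = 178, L_eff = 1 - 178/255 = 0.301961 (inverted)
t(5,10) = 3.6 - 3.190·0.301961 = 2.637
Σt over all 11·6 pixels = 1235179/8500 ≈ 145.3151765
V = pitch²·Σt = 1.78²·1235179/8500 = 460.417

t(5,10)=2.637 V=460.417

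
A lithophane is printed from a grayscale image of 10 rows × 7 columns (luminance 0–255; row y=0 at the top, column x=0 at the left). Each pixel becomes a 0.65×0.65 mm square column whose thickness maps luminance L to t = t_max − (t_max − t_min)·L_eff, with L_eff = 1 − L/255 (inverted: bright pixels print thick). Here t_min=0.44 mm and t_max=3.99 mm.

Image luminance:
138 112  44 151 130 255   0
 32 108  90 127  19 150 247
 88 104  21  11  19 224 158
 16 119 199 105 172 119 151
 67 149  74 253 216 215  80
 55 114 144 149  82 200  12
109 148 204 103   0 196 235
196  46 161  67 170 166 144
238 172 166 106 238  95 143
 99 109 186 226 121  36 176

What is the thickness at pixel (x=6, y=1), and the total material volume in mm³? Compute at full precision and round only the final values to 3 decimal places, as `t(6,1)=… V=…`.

t(6,1)=3.879 V=65.803

span = t_max - t_min = 3.99 - 0.44 = 3.550
L(6,1) = 247, L_eff = 1 - 247/255 = 0.031373 (inverted)
t(6,1) = 3.99 - 3.550·0.031373 = 3.879
Σt over all 10·7 pixels = 158861/1020 ≈ 155.7460784
V = pitch²·Σt = 0.65²·158861/1020 = 65.803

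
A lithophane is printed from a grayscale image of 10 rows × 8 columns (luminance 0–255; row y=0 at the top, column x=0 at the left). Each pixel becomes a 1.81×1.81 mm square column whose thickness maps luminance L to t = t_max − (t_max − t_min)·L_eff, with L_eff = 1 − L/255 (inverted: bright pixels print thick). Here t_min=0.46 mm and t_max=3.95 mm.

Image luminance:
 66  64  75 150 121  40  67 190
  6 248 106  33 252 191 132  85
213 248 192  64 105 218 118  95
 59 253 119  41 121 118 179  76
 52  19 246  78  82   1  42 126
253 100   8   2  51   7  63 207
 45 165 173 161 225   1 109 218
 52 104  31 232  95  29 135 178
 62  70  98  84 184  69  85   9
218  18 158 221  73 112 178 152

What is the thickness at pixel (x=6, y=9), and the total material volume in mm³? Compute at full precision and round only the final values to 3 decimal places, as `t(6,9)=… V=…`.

t(6,9)=2.896 V=529.748

span = t_max - t_min = 3.95 - 0.46 = 3.490
L(6,9) = 178, L_eff = 1 - 178/255 = 0.301961 (inverted)
t(6,9) = 3.95 - 3.490·0.301961 = 2.896
Σt over all 10·8 pixels = 687229/4250 ≈ 161.7009412
V = pitch²·Σt = 1.81²·687229/4250 = 529.748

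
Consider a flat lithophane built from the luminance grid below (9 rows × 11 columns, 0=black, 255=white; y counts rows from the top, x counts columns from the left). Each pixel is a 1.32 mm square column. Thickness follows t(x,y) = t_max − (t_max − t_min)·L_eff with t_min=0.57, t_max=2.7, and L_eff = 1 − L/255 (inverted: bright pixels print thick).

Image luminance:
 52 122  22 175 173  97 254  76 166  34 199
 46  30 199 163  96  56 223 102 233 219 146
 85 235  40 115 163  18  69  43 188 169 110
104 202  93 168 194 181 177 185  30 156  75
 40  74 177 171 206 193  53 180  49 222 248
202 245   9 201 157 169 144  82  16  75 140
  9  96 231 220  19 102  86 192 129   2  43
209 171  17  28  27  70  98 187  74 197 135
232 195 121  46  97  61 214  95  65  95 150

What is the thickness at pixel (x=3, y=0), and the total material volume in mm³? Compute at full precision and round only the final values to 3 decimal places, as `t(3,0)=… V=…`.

span = t_max - t_min = 2.7 - 0.57 = 2.130
L(3,0) = 175, L_eff = 1 - 175/255 = 0.313725 (inverted)
t(3,0) = 2.7 - 2.130·0.313725 = 2.032
Σt over all 9·11 pixels = 681767/4250 ≈ 160.4157647
V = pitch²·Σt = 1.32²·681767/4250 = 279.508

t(3,0)=2.032 V=279.508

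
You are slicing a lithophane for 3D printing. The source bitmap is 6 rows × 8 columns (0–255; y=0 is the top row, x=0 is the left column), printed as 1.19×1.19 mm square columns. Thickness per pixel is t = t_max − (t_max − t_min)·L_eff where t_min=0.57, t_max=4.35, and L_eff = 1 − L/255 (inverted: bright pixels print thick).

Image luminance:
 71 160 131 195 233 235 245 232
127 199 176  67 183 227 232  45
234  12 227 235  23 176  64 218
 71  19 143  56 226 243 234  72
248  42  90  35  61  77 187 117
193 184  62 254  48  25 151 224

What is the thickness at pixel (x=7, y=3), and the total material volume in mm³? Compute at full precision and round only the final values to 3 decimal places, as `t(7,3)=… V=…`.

t(7,3)=1.637 V=185.875

span = t_max - t_min = 4.35 - 0.57 = 3.780
L(7,3) = 72, L_eff = 1 - 72/255 = 0.717647 (inverted)
t(7,3) = 4.35 - 3.780·0.717647 = 1.637
Σt over all 6·8 pixels = 557847/4250 ≈ 131.2581176
V = pitch²·Σt = 1.19²·557847/4250 = 185.875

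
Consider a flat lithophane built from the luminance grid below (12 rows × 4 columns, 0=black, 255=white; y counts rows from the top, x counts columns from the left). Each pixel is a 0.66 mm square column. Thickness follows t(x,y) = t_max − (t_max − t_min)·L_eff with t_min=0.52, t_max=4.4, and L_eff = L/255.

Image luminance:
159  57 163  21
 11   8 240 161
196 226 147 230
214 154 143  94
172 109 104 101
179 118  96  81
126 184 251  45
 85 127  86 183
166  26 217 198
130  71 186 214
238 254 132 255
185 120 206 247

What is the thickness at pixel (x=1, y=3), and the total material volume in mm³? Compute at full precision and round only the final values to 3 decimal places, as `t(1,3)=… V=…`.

t(1,3)=2.057 V=44.834

span = t_max - t_min = 4.4 - 0.52 = 3.880
L(1,3) = 154, L_eff = 154/255 = 0.603922
t(1,3) = 4.4 - 3.880·0.603922 = 2.057
Σt over all 12·4 pixels = 218716/2125 ≈ 102.9251765
V = pitch²·Σt = 0.66²·218716/2125 = 44.834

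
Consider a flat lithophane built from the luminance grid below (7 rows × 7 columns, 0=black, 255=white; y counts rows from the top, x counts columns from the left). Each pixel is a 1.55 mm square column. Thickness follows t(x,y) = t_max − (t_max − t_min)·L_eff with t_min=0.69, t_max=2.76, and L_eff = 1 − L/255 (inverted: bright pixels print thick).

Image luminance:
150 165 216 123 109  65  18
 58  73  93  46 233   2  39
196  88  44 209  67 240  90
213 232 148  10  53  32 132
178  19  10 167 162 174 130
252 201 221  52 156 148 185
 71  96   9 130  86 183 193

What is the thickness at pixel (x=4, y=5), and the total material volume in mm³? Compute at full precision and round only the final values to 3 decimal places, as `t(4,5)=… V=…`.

t(4,5)=1.956 V=197.601

span = t_max - t_min = 2.76 - 0.69 = 2.070
L(4,5) = 156, L_eff = 1 - 156/255 = 0.388235 (inverted)
t(4,5) = 2.76 - 2.070·0.388235 = 1.956
Σt over all 7·7 pixels = 82.248
V = pitch²·Σt = 1.55²·82.248 = 197.601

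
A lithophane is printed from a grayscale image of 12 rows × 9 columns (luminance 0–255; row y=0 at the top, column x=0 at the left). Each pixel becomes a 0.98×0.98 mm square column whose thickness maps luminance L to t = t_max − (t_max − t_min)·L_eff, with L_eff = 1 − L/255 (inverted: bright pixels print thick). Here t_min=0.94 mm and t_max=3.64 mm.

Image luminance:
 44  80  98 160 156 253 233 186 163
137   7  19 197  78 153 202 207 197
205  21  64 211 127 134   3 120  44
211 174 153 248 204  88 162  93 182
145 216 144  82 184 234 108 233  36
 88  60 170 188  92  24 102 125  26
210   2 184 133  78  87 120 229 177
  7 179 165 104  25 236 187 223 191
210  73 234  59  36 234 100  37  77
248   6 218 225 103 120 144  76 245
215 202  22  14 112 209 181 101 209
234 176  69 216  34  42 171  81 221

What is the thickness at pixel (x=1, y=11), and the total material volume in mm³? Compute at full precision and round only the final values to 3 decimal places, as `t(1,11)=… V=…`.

span = t_max - t_min = 3.64 - 0.94 = 2.700
L(1,11) = 176, L_eff = 1 - 176/255 = 0.309804 (inverted)
t(1,11) = 3.64 - 2.700·0.309804 = 2.804
Σt over all 12·9 pixels = 4383/17 ≈ 257.8235294
V = pitch²·Σt = 0.98²·4383/17 = 247.614

t(1,11)=2.804 V=247.614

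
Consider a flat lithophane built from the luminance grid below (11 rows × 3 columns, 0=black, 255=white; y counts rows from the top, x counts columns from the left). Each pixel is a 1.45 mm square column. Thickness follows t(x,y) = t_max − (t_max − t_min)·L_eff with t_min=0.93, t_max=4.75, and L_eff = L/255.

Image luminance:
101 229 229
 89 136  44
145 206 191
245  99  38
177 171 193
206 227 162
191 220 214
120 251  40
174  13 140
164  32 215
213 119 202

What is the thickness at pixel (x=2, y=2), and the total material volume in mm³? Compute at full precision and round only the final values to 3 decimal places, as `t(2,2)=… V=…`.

t(2,2)=1.889 V=165.912

span = t_max - t_min = 4.75 - 0.93 = 3.820
L(2,2) = 191, L_eff = 191/255 = 0.749020
t(2,2) = 4.75 - 3.820·0.749020 = 1.889
Σt over all 11·3 pixels = 670751/8500 ≈ 78.9118824
V = pitch²·Σt = 1.45²·670751/8500 = 165.912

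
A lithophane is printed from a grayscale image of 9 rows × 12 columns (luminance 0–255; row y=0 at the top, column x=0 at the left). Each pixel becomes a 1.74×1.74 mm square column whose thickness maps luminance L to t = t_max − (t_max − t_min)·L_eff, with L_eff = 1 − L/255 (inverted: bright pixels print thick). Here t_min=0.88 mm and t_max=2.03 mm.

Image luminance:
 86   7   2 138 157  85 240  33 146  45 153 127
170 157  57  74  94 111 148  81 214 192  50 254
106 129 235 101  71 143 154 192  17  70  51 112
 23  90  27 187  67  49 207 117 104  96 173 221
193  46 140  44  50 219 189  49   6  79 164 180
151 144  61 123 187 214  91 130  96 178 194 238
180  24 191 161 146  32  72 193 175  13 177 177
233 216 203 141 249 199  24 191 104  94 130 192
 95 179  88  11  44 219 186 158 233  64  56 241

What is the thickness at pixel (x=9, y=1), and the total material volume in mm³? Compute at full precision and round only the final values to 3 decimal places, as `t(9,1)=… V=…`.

span = t_max - t_min = 2.03 - 0.88 = 1.150
L(9,1) = 192, L_eff = 1 - 192/255 = 0.247059 (inverted)
t(9,1) = 2.03 - 1.150·0.247059 = 1.746
Σt over all 9·12 pixels = 200641/1275 ≈ 157.3654902
V = pitch²·Σt = 1.74²·200641/1275 = 476.440

t(9,1)=1.746 V=476.440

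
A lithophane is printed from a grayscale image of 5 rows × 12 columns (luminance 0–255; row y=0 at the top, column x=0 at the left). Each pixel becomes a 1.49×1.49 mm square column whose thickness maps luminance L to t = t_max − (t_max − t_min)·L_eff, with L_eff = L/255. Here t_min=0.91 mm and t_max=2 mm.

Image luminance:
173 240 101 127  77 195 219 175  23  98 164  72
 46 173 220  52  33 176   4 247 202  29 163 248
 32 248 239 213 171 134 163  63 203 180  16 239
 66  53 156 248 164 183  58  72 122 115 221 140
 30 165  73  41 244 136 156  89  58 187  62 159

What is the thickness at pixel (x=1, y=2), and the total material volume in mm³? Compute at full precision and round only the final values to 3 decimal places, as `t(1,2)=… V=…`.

t(1,2)=0.940 V=189.013

span = t_max - t_min = 2 - 0.91 = 1.090
L(1,2) = 248, L_eff = 248/255 = 0.972549
t(1,2) = 2 - 1.090·0.972549 = 0.940
Σt over all 5·12 pixels = 542749/6375 ≈ 85.1370980
V = pitch²·Σt = 1.49²·542749/6375 = 189.013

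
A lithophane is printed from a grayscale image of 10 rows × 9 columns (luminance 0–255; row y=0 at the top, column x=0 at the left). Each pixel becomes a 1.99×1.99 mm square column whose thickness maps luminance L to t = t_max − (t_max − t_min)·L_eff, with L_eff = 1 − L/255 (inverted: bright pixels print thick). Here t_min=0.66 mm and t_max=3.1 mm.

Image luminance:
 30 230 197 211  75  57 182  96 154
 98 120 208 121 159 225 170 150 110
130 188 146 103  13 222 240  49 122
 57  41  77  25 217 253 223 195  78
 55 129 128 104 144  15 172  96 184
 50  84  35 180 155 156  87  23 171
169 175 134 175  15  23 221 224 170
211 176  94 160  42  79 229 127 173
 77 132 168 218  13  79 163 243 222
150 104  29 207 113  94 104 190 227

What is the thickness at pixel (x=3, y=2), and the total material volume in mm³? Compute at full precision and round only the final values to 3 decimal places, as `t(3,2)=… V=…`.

span = t_max - t_min = 3.1 - 0.66 = 2.440
L(3,2) = 103, L_eff = 1 - 103/255 = 0.596078 (inverted)
t(3,2) = 3.1 - 2.440·0.596078 = 1.646
Σt over all 10·9 pixels = 13117/75 ≈ 174.8933333
V = pitch²·Σt = 1.99²·13117/75 = 692.595

t(3,2)=1.646 V=692.595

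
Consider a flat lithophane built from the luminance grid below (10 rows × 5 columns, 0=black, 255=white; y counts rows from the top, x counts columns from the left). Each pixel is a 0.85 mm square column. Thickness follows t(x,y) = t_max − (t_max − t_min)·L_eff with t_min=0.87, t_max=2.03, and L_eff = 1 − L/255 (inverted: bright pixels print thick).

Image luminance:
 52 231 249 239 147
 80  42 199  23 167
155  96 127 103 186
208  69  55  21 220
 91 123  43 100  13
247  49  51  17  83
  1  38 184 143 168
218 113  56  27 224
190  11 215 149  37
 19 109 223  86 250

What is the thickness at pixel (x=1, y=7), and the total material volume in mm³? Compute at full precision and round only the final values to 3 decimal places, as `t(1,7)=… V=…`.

span = t_max - t_min = 2.03 - 0.87 = 1.160
L(1,7) = 113, L_eff = 1 - 113/255 = 0.556863 (inverted)
t(1,7) = 2.03 - 1.160·0.556863 = 1.384
Σt over all 10·5 pixels = 899551/12750 ≈ 70.5530196
V = pitch²·Σt = 0.85²·899551/12750 = 50.975

t(1,7)=1.384 V=50.975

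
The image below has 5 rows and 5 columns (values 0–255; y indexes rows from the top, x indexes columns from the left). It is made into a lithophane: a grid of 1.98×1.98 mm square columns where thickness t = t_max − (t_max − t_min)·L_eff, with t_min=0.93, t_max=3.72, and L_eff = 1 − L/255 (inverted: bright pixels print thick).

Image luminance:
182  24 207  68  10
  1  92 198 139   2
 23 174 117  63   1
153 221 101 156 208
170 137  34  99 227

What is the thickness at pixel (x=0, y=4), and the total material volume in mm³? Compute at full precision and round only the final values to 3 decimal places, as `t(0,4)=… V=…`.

span = t_max - t_min = 3.72 - 0.93 = 2.790
L(0,4) = 170, L_eff = 1 - 170/255 = 0.333333 (inverted)
t(0,4) = 3.72 - 2.790·0.333333 = 2.790
Σt over all 5·5 pixels = 114669/2125 ≈ 53.9618824
V = pitch²·Σt = 1.98²·114669/2125 = 211.552

t(0,4)=2.790 V=211.552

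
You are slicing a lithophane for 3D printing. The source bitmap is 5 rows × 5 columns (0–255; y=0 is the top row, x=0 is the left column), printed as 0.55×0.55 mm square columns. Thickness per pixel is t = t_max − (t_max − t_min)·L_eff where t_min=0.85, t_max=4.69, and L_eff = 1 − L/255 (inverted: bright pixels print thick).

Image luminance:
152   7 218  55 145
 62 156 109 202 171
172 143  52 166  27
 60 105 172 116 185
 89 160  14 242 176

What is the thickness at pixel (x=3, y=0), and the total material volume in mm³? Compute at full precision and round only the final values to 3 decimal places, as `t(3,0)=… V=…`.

span = t_max - t_min = 4.69 - 0.85 = 3.840
L(3,0) = 55, L_eff = 1 - 55/255 = 0.784314 (inverted)
t(3,0) = 4.69 - 3.840·0.784314 = 1.678
Σt over all 5·5 pixels = 584593/8500 ≈ 68.7756471
V = pitch²·Σt = 0.55²·584593/8500 = 20.805

t(3,0)=1.678 V=20.805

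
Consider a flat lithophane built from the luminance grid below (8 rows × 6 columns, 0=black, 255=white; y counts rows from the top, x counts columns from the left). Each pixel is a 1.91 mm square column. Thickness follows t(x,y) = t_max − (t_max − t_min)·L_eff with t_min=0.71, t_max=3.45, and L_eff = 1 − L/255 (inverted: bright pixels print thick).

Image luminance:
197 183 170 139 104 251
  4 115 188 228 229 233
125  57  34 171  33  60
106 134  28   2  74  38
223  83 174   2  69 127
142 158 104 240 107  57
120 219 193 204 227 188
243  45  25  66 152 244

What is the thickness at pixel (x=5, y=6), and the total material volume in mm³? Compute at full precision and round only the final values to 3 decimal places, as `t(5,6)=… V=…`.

t(5,6)=2.730 V=371.870

span = t_max - t_min = 3.45 - 0.71 = 2.740
L(5,6) = 188, L_eff = 1 - 188/255 = 0.262745 (inverted)
t(5,6) = 3.45 - 2.740·0.262745 = 2.730
Σt over all 8·6 pixels = 17329/170 ≈ 101.9352941
V = pitch²·Σt = 1.91²·17329/170 = 371.870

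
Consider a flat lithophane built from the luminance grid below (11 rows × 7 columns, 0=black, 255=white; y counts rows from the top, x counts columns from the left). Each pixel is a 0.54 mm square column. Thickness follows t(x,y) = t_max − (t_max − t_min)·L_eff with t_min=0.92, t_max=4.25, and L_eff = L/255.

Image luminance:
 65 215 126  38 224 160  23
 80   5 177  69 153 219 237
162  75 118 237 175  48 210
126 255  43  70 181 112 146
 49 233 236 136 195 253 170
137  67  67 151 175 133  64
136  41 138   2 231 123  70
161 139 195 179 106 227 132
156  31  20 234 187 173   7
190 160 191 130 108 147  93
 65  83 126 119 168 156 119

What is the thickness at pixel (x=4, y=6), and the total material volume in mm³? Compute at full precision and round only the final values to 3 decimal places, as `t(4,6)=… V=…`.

t(4,6)=1.233 V=55.983

span = t_max - t_min = 4.25 - 0.92 = 3.330
L(4,6) = 231, L_eff = 231/255 = 0.905882
t(4,6) = 4.25 - 3.330·0.905882 = 1.233
Σt over all 11·7 pixels = 1631887/8500 ≈ 191.9867059
V = pitch²·Σt = 0.54²·1631887/8500 = 55.983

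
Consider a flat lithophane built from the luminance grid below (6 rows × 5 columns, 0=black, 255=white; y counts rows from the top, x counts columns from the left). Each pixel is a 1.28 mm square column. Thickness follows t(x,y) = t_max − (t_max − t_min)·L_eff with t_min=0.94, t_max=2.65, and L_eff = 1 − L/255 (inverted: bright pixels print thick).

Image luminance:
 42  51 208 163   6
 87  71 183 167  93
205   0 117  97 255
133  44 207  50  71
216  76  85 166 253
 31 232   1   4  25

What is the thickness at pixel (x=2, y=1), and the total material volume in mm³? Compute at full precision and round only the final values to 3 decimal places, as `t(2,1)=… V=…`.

t(2,1)=2.167 V=82.888

span = t_max - t_min = 2.65 - 0.94 = 1.710
L(2,1) = 183, L_eff = 1 - 183/255 = 0.282353 (inverted)
t(2,1) = 2.65 - 1.710·0.282353 = 2.167
Σt over all 6·5 pixels = 430023/8500 ≈ 50.5909412
V = pitch²·Σt = 1.28²·430023/8500 = 82.888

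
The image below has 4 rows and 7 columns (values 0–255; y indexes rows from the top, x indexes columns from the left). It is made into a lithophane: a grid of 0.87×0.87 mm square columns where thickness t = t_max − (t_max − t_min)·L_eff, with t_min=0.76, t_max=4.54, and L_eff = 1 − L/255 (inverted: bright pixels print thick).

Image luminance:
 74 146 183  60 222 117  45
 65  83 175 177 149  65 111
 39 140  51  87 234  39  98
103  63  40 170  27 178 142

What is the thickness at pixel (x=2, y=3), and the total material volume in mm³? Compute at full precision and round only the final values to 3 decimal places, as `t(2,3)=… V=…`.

span = t_max - t_min = 4.54 - 0.76 = 3.780
L(2,3) = 40, L_eff = 1 - 40/255 = 0.843137 (inverted)
t(2,3) = 4.54 - 3.780·0.843137 = 1.353
Σt over all 4·7 pixels = 284669/4250 ≈ 66.9809412
V = pitch²·Σt = 0.87²·284669/4250 = 50.698

t(2,3)=1.353 V=50.698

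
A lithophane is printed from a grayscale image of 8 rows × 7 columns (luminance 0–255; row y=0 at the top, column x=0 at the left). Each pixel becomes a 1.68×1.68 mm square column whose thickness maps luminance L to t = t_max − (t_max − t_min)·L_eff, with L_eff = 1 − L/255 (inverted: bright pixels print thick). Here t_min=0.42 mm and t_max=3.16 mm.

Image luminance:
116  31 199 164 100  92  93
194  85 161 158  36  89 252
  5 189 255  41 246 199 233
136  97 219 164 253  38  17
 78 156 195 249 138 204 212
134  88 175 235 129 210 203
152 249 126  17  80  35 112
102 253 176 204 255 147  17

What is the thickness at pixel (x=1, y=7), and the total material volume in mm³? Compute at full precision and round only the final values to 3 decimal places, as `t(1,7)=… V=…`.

t(1,7)=3.139 V=314.852

span = t_max - t_min = 3.16 - 0.42 = 2.740
L(1,7) = 253, L_eff = 1 - 253/255 = 0.007843 (inverted)
t(1,7) = 3.16 - 2.740·0.007843 = 3.139
Σt over all 8·7 pixels = 474107/4250 ≈ 111.5545882
V = pitch²·Σt = 1.68²·474107/4250 = 314.852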